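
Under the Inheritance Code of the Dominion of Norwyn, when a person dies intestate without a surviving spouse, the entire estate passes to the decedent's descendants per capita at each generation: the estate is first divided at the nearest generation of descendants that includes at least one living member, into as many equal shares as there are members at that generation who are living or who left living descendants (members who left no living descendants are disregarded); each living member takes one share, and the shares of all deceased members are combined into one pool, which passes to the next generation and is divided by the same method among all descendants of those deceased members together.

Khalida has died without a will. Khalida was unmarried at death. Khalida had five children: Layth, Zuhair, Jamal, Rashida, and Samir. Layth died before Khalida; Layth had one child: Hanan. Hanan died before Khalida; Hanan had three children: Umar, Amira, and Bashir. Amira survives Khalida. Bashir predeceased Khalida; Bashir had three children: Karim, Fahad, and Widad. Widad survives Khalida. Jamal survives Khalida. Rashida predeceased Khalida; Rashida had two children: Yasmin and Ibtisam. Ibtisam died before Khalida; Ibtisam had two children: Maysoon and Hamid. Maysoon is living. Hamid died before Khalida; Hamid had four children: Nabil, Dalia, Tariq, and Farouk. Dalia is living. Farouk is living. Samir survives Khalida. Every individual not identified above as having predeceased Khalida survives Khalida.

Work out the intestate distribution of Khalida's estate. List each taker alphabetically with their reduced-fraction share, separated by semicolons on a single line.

There is no surviving spouse, so the entire estate passes to Khalida's descendants per capita at each generation.
At generation 1 (Layth, Zuhair, Jamal, Rashida, Samir) there are 5 shares of (1)/5 = 1/5 each.
Living: Zuhair, Jamal, and Samir — each takes 1/5.
Deceased: Layth and Rashida. Their combined 2/5 is pooled and carried to generation 2.
At generation 2 (Hanan, Yasmin, Ibtisam) there are 3 shares of (2/5)/3 = 2/15 each.
Living: Yasmin — each takes 2/15.
Deceased: Hanan and Ibtisam. Their combined 4/15 is pooled and carried to generation 3.
At generation 3 (Umar, Amira, Bashir, Maysoon, Hamid) there are 5 shares of (4/15)/5 = 4/75 each.
Living: Umar, Amira, and Maysoon — each takes 4/75.
Deceased: Bashir and Hamid. Their combined 8/75 is pooled and carried to generation 4.
At generation 4 (Karim, Fahad, Widad, Nabil, Dalia, Tariq, Farouk) there are 7 shares of (8/75)/7 = 8/525 each.
Living: Karim, Fahad, Widad, Nabil, Dalia, Tariq, and Farouk — each takes 8/525.

Amira 4/75; Dalia 8/525; Fahad 8/525; Farouk 8/525; Jamal 1/5; Karim 8/525; Maysoon 4/75; Nabil 8/525; Samir 1/5; Tariq 8/525; Umar 4/75; Widad 8/525; Yasmin 2/15; Zuhair 1/5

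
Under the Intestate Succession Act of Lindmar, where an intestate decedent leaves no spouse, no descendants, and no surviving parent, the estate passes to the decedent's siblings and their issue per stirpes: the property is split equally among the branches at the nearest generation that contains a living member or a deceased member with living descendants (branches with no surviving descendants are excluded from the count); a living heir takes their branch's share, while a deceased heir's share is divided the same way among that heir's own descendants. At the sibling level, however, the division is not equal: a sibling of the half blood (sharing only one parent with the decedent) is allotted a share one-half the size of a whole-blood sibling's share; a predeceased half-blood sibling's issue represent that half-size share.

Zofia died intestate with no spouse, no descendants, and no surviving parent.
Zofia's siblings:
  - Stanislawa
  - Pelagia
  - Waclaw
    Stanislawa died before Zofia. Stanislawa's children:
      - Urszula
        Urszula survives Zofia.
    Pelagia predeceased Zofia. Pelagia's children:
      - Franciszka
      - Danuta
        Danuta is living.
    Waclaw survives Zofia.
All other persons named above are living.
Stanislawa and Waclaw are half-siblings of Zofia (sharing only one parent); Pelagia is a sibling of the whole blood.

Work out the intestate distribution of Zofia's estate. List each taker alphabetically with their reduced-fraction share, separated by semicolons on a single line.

Danuta 1/4; Franciszka 1/4; Urszula 1/4; Waclaw 1/4

No spouse, descendants, or parent survives, so the estate passes to Zofia's siblings per stirpes.
Half-blood siblings count for one-half the weight of whole-blood siblings at the initial division.
Dividing 1 in proportion to weights (total weight 2): Stanislawa (weight 1/2) → 1/4; Pelagia (weight 1) → 1/2; Waclaw (weight 1/2) → 1/4.
Stanislawa predeceased; the 1/4 allotted to Stanislawa's branch passes to Stanislawa's issue by representation.
Urszula is the sole taker at this level and receives the full 1/4.
Pelagia predeceased; the 1/2 allotted to Pelagia's branch passes to Pelagia's issue by representation.
The 1/2 is divided into 2 equal shares of 1/4 among Franciszka, Danuta.
Franciszka is living and takes 1/4.
Danuta is living and takes 1/4.
Waclaw is living and takes 1/4.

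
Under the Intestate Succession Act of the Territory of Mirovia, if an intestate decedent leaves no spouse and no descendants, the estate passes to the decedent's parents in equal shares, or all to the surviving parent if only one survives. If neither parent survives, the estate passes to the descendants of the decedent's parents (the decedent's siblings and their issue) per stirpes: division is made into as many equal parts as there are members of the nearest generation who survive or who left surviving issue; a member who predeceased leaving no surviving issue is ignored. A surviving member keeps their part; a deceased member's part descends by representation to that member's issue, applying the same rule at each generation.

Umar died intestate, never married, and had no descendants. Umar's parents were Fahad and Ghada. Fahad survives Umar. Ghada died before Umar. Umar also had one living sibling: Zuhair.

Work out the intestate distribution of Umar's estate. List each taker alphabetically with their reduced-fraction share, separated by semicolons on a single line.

Fahad 1

Only one parent, Fahad, survives, so Fahad takes the entire estate. The siblings take nothing because a surviving parent has priority.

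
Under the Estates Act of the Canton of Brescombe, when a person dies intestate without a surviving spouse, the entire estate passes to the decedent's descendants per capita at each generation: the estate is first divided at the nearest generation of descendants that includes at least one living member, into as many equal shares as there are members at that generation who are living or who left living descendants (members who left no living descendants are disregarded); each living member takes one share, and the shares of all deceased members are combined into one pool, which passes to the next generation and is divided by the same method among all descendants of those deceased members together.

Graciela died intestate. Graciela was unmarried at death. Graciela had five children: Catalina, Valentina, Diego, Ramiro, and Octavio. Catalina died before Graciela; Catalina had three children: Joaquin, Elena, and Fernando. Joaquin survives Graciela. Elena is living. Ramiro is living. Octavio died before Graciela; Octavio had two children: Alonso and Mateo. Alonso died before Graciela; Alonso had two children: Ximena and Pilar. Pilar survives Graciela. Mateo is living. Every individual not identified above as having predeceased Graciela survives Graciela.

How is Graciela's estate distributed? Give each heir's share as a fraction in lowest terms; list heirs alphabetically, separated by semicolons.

There is no surviving spouse, so the entire estate passes to Graciela's descendants per capita at each generation.
At generation 1 (Catalina, Valentina, Diego, Ramiro, Octavio) there are 5 shares of (1)/5 = 1/5 each.
Living: Valentina, Diego, and Ramiro — each takes 1/5.
Deceased: Catalina and Octavio. Their combined 2/5 is pooled and carried to generation 2.
At generation 2 (Joaquin, Elena, Fernando, Alonso, Mateo) there are 5 shares of (2/5)/5 = 2/25 each.
Living: Joaquin, Elena, Fernando, and Mateo — each takes 2/25.
Deceased: Alonso. That 2/25 share is carried to generation 3.
At generation 3 (Ximena, Pilar) there are 2 shares of (2/25)/2 = 1/25 each.
Living: Ximena and Pilar — each takes 1/25.

Diego 1/5; Elena 2/25; Fernando 2/25; Joaquin 2/25; Mateo 2/25; Pilar 1/25; Ramiro 1/5; Valentina 1/5; Ximena 1/25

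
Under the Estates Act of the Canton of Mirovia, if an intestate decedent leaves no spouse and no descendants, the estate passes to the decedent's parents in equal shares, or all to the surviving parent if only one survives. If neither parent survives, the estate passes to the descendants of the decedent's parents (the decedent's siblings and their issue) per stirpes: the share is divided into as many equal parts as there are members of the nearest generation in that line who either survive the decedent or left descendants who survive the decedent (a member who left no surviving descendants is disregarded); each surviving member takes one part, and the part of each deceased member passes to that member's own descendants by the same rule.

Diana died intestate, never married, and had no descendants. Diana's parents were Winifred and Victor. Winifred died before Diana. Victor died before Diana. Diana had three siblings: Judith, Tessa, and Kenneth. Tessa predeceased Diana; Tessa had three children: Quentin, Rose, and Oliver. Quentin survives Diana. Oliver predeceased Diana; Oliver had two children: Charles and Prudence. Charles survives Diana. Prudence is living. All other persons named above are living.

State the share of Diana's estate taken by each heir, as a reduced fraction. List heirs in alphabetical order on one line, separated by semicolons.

Charles 1/18; Judith 1/3; Kenneth 1/3; Prudence 1/18; Quentin 1/9; Rose 1/9

Neither parent survives and there are no descendants, so the estate passes to Diana's siblings and their issue per stirpes.
The estate is divided into 3 equal shares of 1/3 among Judith, Tessa, Kenneth.
Judith is living and takes 1/3.
Tessa predeceased; the 1/3 allotted to Tessa's branch passes to Tessa's issue by representation.
The 1/3 is divided into 3 equal shares of 1/9 among Quentin, Rose, Oliver.
Quentin is living and takes 1/9.
Rose is living and takes 1/9.
Oliver predeceased; the 1/9 allotted to Oliver's branch passes to Oliver's issue by representation.
The 1/9 is divided into 2 equal shares of 1/18 among Charles, Prudence.
Charles is living and takes 1/18.
Prudence is living and takes 1/18.
Kenneth is living and takes 1/3.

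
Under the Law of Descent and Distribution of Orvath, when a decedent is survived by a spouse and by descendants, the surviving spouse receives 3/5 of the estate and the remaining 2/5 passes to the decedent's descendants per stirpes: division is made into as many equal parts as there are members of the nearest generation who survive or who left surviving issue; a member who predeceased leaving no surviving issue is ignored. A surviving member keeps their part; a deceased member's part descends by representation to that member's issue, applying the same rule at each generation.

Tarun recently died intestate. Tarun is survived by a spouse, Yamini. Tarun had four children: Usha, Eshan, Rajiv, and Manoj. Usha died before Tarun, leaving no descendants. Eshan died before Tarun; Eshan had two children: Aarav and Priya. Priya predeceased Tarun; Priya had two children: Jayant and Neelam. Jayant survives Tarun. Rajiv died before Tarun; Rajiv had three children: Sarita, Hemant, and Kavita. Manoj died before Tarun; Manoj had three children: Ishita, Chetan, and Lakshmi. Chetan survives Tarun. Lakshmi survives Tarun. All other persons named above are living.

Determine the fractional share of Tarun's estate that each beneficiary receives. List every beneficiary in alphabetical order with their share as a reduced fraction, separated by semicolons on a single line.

Aarav 1/15; Chetan 2/45; Hemant 2/45; Ishita 2/45; Jayant 1/30; Kavita 2/45; Lakshmi 2/45; Neelam 1/30; Sarita 2/45; Yamini 3/5

Yamini, as surviving spouse, takes 3/5.
The remaining 2/5 passes to Tarun's descendants per stirpes.
Usha left no surviving issue, so that branch lapses and is disregarded.
The 2/5 is divided into 3 equal shares of 2/15 among Eshan, Rajiv, Manoj.
Eshan predeceased; the 2/15 allotted to Eshan's branch passes to Eshan's issue by representation.
The 2/15 is divided into 2 equal shares of 1/15 among Aarav, Priya.
Aarav is living and takes 1/15.
Priya predeceased; the 1/15 allotted to Priya's branch passes to Priya's issue by representation.
The 1/15 is divided into 2 equal shares of 1/30 among Jayant, Neelam.
Jayant is living and takes 1/30.
Neelam is living and takes 1/30.
Rajiv predeceased; the 2/15 allotted to Rajiv's branch passes to Rajiv's issue by representation.
The 2/15 is divided into 3 equal shares of 2/45 among Sarita, Hemant, Kavita.
Sarita is living and takes 2/45.
Hemant is living and takes 2/45.
Kavita is living and takes 2/45.
Manoj predeceased; the 2/15 allotted to Manoj's branch passes to Manoj's issue by representation.
The 2/15 is divided into 3 equal shares of 2/45 among Ishita, Chetan, Lakshmi.
Ishita is living and takes 2/45.
Chetan is living and takes 2/45.
Lakshmi is living and takes 2/45.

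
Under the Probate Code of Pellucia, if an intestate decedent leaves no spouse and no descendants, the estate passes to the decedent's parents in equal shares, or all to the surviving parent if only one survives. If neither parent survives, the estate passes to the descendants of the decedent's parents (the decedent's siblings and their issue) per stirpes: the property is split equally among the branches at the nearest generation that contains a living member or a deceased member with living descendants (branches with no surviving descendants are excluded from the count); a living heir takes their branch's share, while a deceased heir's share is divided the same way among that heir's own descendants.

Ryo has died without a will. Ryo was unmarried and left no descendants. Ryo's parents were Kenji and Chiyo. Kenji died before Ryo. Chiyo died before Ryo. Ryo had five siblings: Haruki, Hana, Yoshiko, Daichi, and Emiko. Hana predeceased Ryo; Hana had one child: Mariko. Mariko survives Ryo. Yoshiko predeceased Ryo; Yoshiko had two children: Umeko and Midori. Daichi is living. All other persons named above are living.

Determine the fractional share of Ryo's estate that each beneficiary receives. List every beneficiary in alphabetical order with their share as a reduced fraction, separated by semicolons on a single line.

Neither parent survives and there are no descendants, so the estate passes to Ryo's siblings and their issue per stirpes.
The estate is divided into 5 equal shares of 1/5 among Haruki, Hana, Yoshiko, Daichi, Emiko.
Haruki is living and takes 1/5.
Hana predeceased; the 1/5 allotted to Hana's branch passes to Hana's issue by representation.
Mariko is the sole taker at this level and receives the full 1/5.
Yoshiko predeceased; the 1/5 allotted to Yoshiko's branch passes to Yoshiko's issue by representation.
The 1/5 is divided into 2 equal shares of 1/10 among Umeko, Midori.
Umeko is living and takes 1/10.
Midori is living and takes 1/10.
Daichi is living and takes 1/5.
Emiko is living and takes 1/5.

Daichi 1/5; Emiko 1/5; Haruki 1/5; Mariko 1/5; Midori 1/10; Umeko 1/10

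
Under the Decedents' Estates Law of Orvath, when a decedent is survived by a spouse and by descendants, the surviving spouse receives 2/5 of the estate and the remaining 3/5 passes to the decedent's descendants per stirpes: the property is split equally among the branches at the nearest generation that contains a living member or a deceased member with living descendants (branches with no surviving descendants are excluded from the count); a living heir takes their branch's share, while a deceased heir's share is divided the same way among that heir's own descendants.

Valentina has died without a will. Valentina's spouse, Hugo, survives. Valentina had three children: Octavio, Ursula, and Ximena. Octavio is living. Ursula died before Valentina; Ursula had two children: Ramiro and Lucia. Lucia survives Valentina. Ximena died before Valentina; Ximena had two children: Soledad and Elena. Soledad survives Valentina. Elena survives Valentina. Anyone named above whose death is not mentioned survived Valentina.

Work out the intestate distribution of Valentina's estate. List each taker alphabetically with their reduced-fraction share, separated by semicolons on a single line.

Hugo, as surviving spouse, takes 2/5.
The remaining 3/5 passes to Valentina's descendants per stirpes.
The 3/5 is divided into 3 equal shares of 1/5 among Octavio, Ursula, Ximena.
Octavio is living and takes 1/5.
Ursula predeceased; the 1/5 allotted to Ursula's branch passes to Ursula's issue by representation.
The 1/5 is divided into 2 equal shares of 1/10 among Ramiro, Lucia.
Ramiro is living and takes 1/10.
Lucia is living and takes 1/10.
Ximena predeceased; the 1/5 allotted to Ximena's branch passes to Ximena's issue by representation.
The 1/5 is divided into 2 equal shares of 1/10 among Soledad, Elena.
Soledad is living and takes 1/10.
Elena is living and takes 1/10.

Elena 1/10; Hugo 2/5; Lucia 1/10; Octavio 1/5; Ramiro 1/10; Soledad 1/10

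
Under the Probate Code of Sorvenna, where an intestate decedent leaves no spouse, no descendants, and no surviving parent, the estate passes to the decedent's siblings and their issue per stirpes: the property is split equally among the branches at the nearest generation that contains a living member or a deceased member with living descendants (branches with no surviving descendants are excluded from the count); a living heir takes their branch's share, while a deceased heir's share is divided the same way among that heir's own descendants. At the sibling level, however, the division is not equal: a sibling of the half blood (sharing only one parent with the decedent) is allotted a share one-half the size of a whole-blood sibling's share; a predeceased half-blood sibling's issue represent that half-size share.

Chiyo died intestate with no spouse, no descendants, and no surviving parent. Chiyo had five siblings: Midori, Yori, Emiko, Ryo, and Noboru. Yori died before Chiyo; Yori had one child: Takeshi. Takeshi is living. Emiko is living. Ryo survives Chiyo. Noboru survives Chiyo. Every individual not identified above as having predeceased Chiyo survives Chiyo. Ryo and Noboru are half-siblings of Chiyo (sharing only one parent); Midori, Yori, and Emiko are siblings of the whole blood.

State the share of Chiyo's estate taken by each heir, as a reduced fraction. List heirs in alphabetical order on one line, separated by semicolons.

No spouse, descendants, or parent survives, so the estate passes to Chiyo's siblings per stirpes.
Half-blood siblings count for one-half the weight of whole-blood siblings at the initial division.
Dividing 1 in proportion to weights (total weight 4): Midori (weight 1) → 1/4; Yori (weight 1) → 1/4; Emiko (weight 1) → 1/4; Ryo (weight 1/2) → 1/8; Noboru (weight 1/2) → 1/8.
Midori is living and takes 1/4.
Yori predeceased; the 1/4 allotted to Yori's branch passes to Yori's issue by representation.
Takeshi is the sole taker at this level and receives the full 1/4.
Emiko is living and takes 1/4.
Ryo is living and takes 1/8.
Noboru is living and takes 1/8.

Emiko 1/4; Midori 1/4; Noboru 1/8; Ryo 1/8; Takeshi 1/4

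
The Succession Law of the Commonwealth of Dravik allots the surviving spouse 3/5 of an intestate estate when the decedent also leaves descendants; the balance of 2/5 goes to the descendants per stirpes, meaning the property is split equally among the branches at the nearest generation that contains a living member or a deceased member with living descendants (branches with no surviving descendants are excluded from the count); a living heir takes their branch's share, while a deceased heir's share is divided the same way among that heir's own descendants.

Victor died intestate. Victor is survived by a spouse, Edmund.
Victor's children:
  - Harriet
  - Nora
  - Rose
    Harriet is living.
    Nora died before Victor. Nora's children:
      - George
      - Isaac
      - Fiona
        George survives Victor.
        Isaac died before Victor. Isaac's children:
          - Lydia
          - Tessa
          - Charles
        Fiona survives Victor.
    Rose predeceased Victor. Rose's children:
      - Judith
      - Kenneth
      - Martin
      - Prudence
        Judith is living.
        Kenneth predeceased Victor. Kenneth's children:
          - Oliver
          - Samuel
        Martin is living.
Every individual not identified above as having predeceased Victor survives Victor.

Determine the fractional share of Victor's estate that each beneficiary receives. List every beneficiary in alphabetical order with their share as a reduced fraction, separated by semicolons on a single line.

Charles 2/135; Edmund 3/5; Fiona 2/45; George 2/45; Harriet 2/15; Judith 1/30; Lydia 2/135; Martin 1/30; Oliver 1/60; Prudence 1/30; Samuel 1/60; Tessa 2/135

Edmund, as surviving spouse, takes 3/5.
The remaining 2/5 passes to Victor's descendants per stirpes.
The 2/5 is divided into 3 equal shares of 2/15 among Harriet, Nora, Rose.
Harriet is living and takes 2/15.
Nora predeceased; the 2/15 allotted to Nora's branch passes to Nora's issue by representation.
The 2/15 is divided into 3 equal shares of 2/45 among George, Isaac, Fiona.
George is living and takes 2/45.
Isaac predeceased; the 2/45 allotted to Isaac's branch passes to Isaac's issue by representation.
The 2/45 is divided into 3 equal shares of 2/135 among Lydia, Tessa, Charles.
Lydia is living and takes 2/135.
Tessa is living and takes 2/135.
Charles is living and takes 2/135.
Fiona is living and takes 2/45.
Rose predeceased; the 2/15 allotted to Rose's branch passes to Rose's issue by representation.
The 2/15 is divided into 4 equal shares of 1/30 among Judith, Kenneth, Martin, Prudence.
Judith is living and takes 1/30.
Kenneth predeceased; the 1/30 allotted to Kenneth's branch passes to Kenneth's issue by representation.
The 1/30 is divided into 2 equal shares of 1/60 among Oliver, Samuel.
Oliver is living and takes 1/60.
Samuel is living and takes 1/60.
Martin is living and takes 1/30.
Prudence is living and takes 1/30.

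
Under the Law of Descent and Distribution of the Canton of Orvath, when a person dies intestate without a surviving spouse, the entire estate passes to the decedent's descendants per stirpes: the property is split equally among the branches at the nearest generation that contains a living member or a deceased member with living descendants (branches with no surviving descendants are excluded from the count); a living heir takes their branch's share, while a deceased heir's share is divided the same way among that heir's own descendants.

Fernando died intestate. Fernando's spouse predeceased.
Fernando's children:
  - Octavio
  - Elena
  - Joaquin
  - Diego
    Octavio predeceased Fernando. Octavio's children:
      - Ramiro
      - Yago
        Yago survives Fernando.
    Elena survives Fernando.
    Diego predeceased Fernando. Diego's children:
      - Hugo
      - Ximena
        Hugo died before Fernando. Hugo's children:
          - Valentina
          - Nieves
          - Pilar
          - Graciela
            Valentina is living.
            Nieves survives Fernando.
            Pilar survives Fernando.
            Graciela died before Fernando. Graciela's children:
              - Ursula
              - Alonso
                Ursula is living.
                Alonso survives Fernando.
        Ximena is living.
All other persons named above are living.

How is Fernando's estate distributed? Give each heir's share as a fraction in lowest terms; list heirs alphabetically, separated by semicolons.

There is no surviving spouse, so the entire estate passes to Fernando's descendants per stirpes.
The estate is divided into 4 equal shares of 1/4 among Octavio, Elena, Joaquin, Diego.
Octavio predeceased; the 1/4 allotted to Octavio's branch passes to Octavio's issue by representation.
The 1/4 is divided into 2 equal shares of 1/8 among Ramiro, Yago.
Ramiro is living and takes 1/8.
Yago is living and takes 1/8.
Elena is living and takes 1/4.
Joaquin is living and takes 1/4.
Diego predeceased; the 1/4 allotted to Diego's branch passes to Diego's issue by representation.
The 1/4 is divided into 2 equal shares of 1/8 among Hugo, Ximena.
Hugo predeceased; the 1/8 allotted to Hugo's branch passes to Hugo's issue by representation.
The 1/8 is divided into 4 equal shares of 1/32 among Valentina, Nieves, Pilar, Graciela.
Valentina is living and takes 1/32.
Nieves is living and takes 1/32.
Pilar is living and takes 1/32.
Graciela predeceased; the 1/32 allotted to Graciela's branch passes to Graciela's issue by representation.
The 1/32 is divided into 2 equal shares of 1/64 among Ursula, Alonso.
Ursula is living and takes 1/64.
Alonso is living and takes 1/64.
Ximena is living and takes 1/8.

Alonso 1/64; Elena 1/4; Joaquin 1/4; Nieves 1/32; Pilar 1/32; Ramiro 1/8; Ursula 1/64; Valentina 1/32; Ximena 1/8; Yago 1/8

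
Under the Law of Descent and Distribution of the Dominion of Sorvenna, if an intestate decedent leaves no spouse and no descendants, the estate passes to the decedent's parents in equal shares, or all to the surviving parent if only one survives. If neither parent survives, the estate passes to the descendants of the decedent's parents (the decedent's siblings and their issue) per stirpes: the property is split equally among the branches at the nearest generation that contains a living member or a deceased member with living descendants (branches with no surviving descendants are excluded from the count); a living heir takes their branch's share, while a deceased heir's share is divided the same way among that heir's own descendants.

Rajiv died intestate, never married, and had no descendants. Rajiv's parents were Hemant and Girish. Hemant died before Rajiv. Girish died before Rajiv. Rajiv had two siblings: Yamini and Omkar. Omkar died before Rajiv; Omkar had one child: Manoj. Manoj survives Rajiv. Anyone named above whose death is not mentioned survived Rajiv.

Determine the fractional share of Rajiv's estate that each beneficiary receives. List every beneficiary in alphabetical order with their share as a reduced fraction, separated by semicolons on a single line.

Manoj 1/2; Yamini 1/2

Neither parent survives and there are no descendants, so the estate passes to Rajiv's siblings and their issue per stirpes.
The estate is divided into 2 equal shares of 1/2 among Yamini, Omkar.
Yamini is living and takes 1/2.
Omkar predeceased; the 1/2 allotted to Omkar's branch passes to Omkar's issue by representation.
Manoj is the sole taker at this level and receives the full 1/2.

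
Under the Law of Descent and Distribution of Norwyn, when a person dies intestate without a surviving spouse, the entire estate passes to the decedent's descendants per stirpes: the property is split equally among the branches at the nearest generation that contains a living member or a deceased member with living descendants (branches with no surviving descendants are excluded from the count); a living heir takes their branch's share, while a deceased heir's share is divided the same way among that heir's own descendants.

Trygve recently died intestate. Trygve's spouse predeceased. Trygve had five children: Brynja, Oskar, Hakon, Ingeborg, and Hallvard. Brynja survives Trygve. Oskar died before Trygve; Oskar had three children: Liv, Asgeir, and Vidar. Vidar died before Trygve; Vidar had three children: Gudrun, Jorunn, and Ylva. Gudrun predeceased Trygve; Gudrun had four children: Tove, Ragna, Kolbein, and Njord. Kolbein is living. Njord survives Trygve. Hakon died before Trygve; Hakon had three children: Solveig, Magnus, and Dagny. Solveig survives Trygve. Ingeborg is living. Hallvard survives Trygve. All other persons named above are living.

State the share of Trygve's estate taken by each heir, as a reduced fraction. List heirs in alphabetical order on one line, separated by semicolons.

There is no surviving spouse, so the entire estate passes to Trygve's descendants per stirpes.
The estate is divided into 5 equal shares of 1/5 among Brynja, Oskar, Hakon, Ingeborg, Hallvard.
Brynja is living and takes 1/5.
Oskar predeceased; the 1/5 allotted to Oskar's branch passes to Oskar's issue by representation.
The 1/5 is divided into 3 equal shares of 1/15 among Liv, Asgeir, Vidar.
Liv is living and takes 1/15.
Asgeir is living and takes 1/15.
Vidar predeceased; the 1/15 allotted to Vidar's branch passes to Vidar's issue by representation.
The 1/15 is divided into 3 equal shares of 1/45 among Gudrun, Jorunn, Ylva.
Gudrun predeceased; the 1/45 allotted to Gudrun's branch passes to Gudrun's issue by representation.
The 1/45 is divided into 4 equal shares of 1/180 among Tove, Ragna, Kolbein, Njord.
Tove is living and takes 1/180.
Ragna is living and takes 1/180.
Kolbein is living and takes 1/180.
Njord is living and takes 1/180.
Jorunn is living and takes 1/45.
Ylva is living and takes 1/45.
Hakon predeceased; the 1/5 allotted to Hakon's branch passes to Hakon's issue by representation.
The 1/5 is divided into 3 equal shares of 1/15 among Solveig, Magnus, Dagny.
Solveig is living and takes 1/15.
Magnus is living and takes 1/15.
Dagny is living and takes 1/15.
Ingeborg is living and takes 1/5.
Hallvard is living and takes 1/5.

Asgeir 1/15; Brynja 1/5; Dagny 1/15; Hallvard 1/5; Ingeborg 1/5; Jorunn 1/45; Kolbein 1/180; Liv 1/15; Magnus 1/15; Njord 1/180; Ragna 1/180; Solveig 1/15; Tove 1/180; Ylva 1/45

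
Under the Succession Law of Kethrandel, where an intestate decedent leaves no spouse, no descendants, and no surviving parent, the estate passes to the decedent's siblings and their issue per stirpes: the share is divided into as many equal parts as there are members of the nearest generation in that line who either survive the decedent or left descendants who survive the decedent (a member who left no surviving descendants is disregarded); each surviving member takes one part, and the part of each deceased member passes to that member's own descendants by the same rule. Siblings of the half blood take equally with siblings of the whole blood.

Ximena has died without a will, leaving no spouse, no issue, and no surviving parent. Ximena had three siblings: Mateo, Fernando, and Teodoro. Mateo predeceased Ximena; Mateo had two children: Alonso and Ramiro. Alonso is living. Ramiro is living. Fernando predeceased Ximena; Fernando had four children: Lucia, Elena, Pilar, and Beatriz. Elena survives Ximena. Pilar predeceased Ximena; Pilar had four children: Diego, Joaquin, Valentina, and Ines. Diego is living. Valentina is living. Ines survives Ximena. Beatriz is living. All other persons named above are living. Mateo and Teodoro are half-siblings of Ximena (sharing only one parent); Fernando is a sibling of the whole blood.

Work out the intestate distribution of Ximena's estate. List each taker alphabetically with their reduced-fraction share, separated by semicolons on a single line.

No spouse, descendants, or parent survives, so the estate passes to Ximena's siblings per stirpes.
Half-blood and whole-blood siblings take equally under the stated rule.
The estate is divided into 3 equal shares of 1/3 among Mateo, Fernando, Teodoro.
Mateo predeceased; the 1/3 allotted to Mateo's branch passes to Mateo's issue by representation.
The 1/3 is divided into 2 equal shares of 1/6 among Alonso, Ramiro.
Alonso is living and takes 1/6.
Ramiro is living and takes 1/6.
Fernando predeceased; the 1/3 allotted to Fernando's branch passes to Fernando's issue by representation.
The 1/3 is divided into 4 equal shares of 1/12 among Lucia, Elena, Pilar, Beatriz.
Lucia is living and takes 1/12.
Elena is living and takes 1/12.
Pilar predeceased; the 1/12 allotted to Pilar's branch passes to Pilar's issue by representation.
The 1/12 is divided into 4 equal shares of 1/48 among Diego, Joaquin, Valentina, Ines.
Diego is living and takes 1/48.
Joaquin is living and takes 1/48.
Valentina is living and takes 1/48.
Ines is living and takes 1/48.
Beatriz is living and takes 1/12.
Teodoro is living and takes 1/3.

Alonso 1/6; Beatriz 1/12; Diego 1/48; Elena 1/12; Ines 1/48; Joaquin 1/48; Lucia 1/12; Ramiro 1/6; Teodoro 1/3; Valentina 1/48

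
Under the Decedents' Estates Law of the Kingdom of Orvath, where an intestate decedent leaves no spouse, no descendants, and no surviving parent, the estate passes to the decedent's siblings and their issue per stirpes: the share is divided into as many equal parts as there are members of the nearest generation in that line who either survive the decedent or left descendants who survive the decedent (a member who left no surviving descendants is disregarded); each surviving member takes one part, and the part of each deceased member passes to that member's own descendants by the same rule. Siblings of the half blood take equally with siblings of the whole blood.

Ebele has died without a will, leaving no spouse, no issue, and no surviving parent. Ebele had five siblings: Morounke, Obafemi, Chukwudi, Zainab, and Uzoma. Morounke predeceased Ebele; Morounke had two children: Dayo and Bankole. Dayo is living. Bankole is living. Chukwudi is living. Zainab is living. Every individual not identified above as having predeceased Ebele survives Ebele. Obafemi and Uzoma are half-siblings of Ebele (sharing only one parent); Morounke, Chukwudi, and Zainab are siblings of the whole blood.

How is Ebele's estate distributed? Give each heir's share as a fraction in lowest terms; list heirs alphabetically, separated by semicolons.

No spouse, descendants, or parent survives, so the estate passes to Ebele's siblings per stirpes.
Half-blood and whole-blood siblings take equally under the stated rule.
The estate is divided into 5 equal shares of 1/5 among Morounke, Obafemi, Chukwudi, Zainab, Uzoma.
Morounke predeceased; the 1/5 allotted to Morounke's branch passes to Morounke's issue by representation.
The 1/5 is divided into 2 equal shares of 1/10 among Dayo, Bankole.
Dayo is living and takes 1/10.
Bankole is living and takes 1/10.
Obafemi is living and takes 1/5.
Chukwudi is living and takes 1/5.
Zainab is living and takes 1/5.
Uzoma is living and takes 1/5.

Bankole 1/10; Chukwudi 1/5; Dayo 1/10; Obafemi 1/5; Uzoma 1/5; Zainab 1/5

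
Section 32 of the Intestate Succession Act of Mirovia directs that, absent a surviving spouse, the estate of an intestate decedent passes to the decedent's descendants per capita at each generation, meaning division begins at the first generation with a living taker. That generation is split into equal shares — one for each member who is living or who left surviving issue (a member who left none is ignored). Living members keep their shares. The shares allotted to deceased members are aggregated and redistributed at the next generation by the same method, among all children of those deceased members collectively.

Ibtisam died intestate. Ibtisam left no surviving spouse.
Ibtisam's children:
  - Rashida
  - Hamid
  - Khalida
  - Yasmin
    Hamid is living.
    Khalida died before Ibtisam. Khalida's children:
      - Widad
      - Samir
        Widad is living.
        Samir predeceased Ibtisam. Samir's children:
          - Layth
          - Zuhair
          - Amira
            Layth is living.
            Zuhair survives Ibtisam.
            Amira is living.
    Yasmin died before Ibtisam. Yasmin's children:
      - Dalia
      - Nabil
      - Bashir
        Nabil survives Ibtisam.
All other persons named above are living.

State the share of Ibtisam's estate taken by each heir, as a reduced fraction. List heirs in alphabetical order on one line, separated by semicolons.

There is no surviving spouse, so the entire estate passes to Ibtisam's descendants per capita at each generation.
At generation 1 (Rashida, Hamid, Khalida, Yasmin) there are 4 shares of (1)/4 = 1/4 each.
Living: Rashida and Hamid — each takes 1/4.
Deceased: Khalida and Yasmin. Their combined 1/2 is pooled and carried to generation 2.
At generation 2 (Widad, Samir, Dalia, Nabil, Bashir) there are 5 shares of (1/2)/5 = 1/10 each.
Living: Widad, Dalia, Nabil, and Bashir — each takes 1/10.
Deceased: Samir. That 1/10 share is carried to generation 3.
At generation 3 (Layth, Zuhair, Amira) there are 3 shares of (1/10)/3 = 1/30 each.
Living: Layth, Zuhair, and Amira — each takes 1/30.

Amira 1/30; Bashir 1/10; Dalia 1/10; Hamid 1/4; Layth 1/30; Nabil 1/10; Rashida 1/4; Widad 1/10; Zuhair 1/30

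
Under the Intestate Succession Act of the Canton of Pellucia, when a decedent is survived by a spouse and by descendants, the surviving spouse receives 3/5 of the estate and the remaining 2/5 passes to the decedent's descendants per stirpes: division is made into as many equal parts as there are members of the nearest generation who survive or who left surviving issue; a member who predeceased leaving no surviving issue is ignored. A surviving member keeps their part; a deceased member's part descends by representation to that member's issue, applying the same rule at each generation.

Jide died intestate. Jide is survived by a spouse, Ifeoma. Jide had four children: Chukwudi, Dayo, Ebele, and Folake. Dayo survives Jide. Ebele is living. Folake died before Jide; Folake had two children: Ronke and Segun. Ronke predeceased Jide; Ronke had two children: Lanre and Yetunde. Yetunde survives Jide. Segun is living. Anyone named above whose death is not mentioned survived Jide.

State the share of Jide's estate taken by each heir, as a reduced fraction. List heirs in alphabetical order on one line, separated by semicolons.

Ifeoma, as surviving spouse, takes 3/5.
The remaining 2/5 passes to Jide's descendants per stirpes.
The 2/5 is divided into 4 equal shares of 1/10 among Chukwudi, Dayo, Ebele, Folake.
Chukwudi is living and takes 1/10.
Dayo is living and takes 1/10.
Ebele is living and takes 1/10.
Folake predeceased; the 1/10 allotted to Folake's branch passes to Folake's issue by representation.
The 1/10 is divided into 2 equal shares of 1/20 among Ronke, Segun.
Ronke predeceased; the 1/20 allotted to Ronke's branch passes to Ronke's issue by representation.
The 1/20 is divided into 2 equal shares of 1/40 among Lanre, Yetunde.
Lanre is living and takes 1/40.
Yetunde is living and takes 1/40.
Segun is living and takes 1/20.

Chukwudi 1/10; Dayo 1/10; Ebele 1/10; Ifeoma 3/5; Lanre 1/40; Segun 1/20; Yetunde 1/40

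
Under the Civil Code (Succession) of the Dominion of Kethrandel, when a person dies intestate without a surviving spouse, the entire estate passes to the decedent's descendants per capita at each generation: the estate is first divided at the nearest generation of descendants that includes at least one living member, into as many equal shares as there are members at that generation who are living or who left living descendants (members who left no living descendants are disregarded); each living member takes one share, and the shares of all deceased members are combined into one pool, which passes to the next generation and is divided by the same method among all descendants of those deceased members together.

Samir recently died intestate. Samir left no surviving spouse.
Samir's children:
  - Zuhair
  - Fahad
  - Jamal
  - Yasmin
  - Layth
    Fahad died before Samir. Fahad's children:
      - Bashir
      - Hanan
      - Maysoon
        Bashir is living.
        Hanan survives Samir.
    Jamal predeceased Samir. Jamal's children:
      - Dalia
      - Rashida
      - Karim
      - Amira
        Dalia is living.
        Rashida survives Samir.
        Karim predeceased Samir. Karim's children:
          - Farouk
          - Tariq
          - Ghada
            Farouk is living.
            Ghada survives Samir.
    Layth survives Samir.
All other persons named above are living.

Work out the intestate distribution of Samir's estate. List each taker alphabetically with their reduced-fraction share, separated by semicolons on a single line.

There is no surviving spouse, so the entire estate passes to Samir's descendants per capita at each generation.
At generation 1 (Zuhair, Fahad, Jamal, Yasmin, Layth) there are 5 shares of (1)/5 = 1/5 each.
Living: Zuhair, Yasmin, and Layth — each takes 1/5.
Deceased: Fahad and Jamal. Their combined 2/5 is pooled and carried to generation 2.
At generation 2 (Bashir, Hanan, Maysoon, Dalia, Rashida, Karim, Amira) there are 7 shares of (2/5)/7 = 2/35 each.
Living: Bashir, Hanan, Maysoon, Dalia, Rashida, and Amira — each takes 2/35.
Deceased: Karim. That 2/35 share is carried to generation 3.
At generation 3 (Farouk, Tariq, Ghada) there are 3 shares of (2/35)/3 = 2/105 each.
Living: Farouk, Tariq, and Ghada — each takes 2/105.

Amira 2/35; Bashir 2/35; Dalia 2/35; Farouk 2/105; Ghada 2/105; Hanan 2/35; Layth 1/5; Maysoon 2/35; Rashida 2/35; Tariq 2/105; Yasmin 1/5; Zuhair 1/5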